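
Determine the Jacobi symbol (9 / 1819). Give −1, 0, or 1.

Reciprocity: 9 ≡ 1 and 1819 ≡ 3 (mod 4), so (9/1819) = +(1819/9).
Reduce top mod 9: now compute (1/9).
Reached (1/9) = 1. Collecting the sign flips along the way, the symbol is +1.

1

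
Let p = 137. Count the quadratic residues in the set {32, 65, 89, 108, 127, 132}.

2

(32/137) = +1 → QR.
(65/137) = +1 → QR.
(89/137) = -1 → non-residue.
(108/137) = -1 → non-residue.
(127/137) = -1 → non-residue.
(132/137) = -1 → non-residue.
Total quadratic residues among the 6: 2.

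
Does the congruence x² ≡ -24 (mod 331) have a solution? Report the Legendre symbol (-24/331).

-1

Euler's criterion: (-24/331) ≡ 307^165 (mod 331).
307^2 ≡ 245 (mod 331)
307^4 ≡ 114 (mod 331)
307^8 ≡ 87 (mod 331)
307^16 ≡ 287 (mod 331)
307^32 ≡ 281 (mod 331)
307^64 ≡ 183 (mod 331)
307^128 ≡ 58 (mod 331)
307^165 = 307^(128+32+4+1) ≡ 330 (mod 331).
Result is 330 ≡ −1, so (-24/331) = −1.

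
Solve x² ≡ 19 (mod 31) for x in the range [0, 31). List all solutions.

9, 22

Since 31 ≡ 3 (mod 4), a square root of 19 is 19^((31+1)/4) = 19^8 mod 31.
Repeated squaring: 19^2≡20, 19^4≡28, 19^8≡9 (mod 31).
19^8 = 19^(8) ≡ 9 (mod 31).
Check: 9² = 81 ≡ 19 (mod 31). The two roots are 9 and 22.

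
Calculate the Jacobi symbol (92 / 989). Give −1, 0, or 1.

0

Pull out 2^2: since 989 ≡ 5 (mod 8), (2/989) = -1, so (2/989)^2 = +1.
Reciprocity: 23 ≡ 3 and 989 ≡ 1 (mod 4), so (23/989) = +(989/23).
Reduce top mod 23: now compute (0/23).
Top reduces to 0: gcd > 1, so the symbol is 0.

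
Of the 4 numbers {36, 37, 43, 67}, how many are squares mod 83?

2

(36/83) = +1 → QR.
(37/83) = +1 → QR.
(43/83) = -1 → non-residue.
(67/83) = -1 → non-residue.
Total quadratic residues among the 4: 2.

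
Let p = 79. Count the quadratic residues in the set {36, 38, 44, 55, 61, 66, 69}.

4

(36/79) = +1 → QR.
(38/79) = +1 → QR.
(44/79) = +1 → QR.
(55/79) = +1 → QR.
(61/79) = -1 → non-residue.
(66/79) = -1 → non-residue.
(69/79) = -1 → non-residue.
Total quadratic residues among the 7: 4.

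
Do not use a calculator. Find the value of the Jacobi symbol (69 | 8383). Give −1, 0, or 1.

Reciprocity: 69 ≡ 1 and 8383 ≡ 3 (mod 4), so (69/8383) = +(8383/69).
Reduce top mod 69: now compute (34/69).
Pull out 2: since 69 ≡ 5 (mod 8), (2/69) = -1.
Reciprocity: 17 ≡ 1 and 69 ≡ 1 (mod 4), so (17/69) = +(69/17).
Reduce top mod 17: now compute (1/17).
Reached (1/17) = 1. Collecting the sign flips along the way, the symbol is -1.

-1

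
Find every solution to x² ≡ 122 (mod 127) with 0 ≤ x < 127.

54, 73

Since 127 ≡ 3 (mod 4), a square root of 122 is 122^((127+1)/4) = 122^32 mod 127.
Repeated squaring: 122^2≡25, 122^4≡117, 122^8≡100, 122^16≡94, 122^32≡73 (mod 127).
122^32 = 122^(32) ≡ 73 (mod 127).
Check: 73² = 5329 ≡ 122 (mod 127). The two roots are 54 and 73.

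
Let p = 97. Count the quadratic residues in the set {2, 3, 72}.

3

(2/97) = +1 → QR.
(3/97) = +1 → QR.
(72/97) = +1 → QR.
Total quadratic residues among the 3: 3.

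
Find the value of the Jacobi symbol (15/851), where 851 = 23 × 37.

1

Reciprocity: 15 ≡ 3 and 851 ≡ 3 (mod 4), so (15/851) = −(851/15).
Reduce top mod 15: now compute (11/15).
Reciprocity: 11 ≡ 3 and 15 ≡ 3 (mod 4), so (11/15) = −(15/11).
Reduce top mod 11: now compute (4/11).
Pull out 2^2: since 11 ≡ 3 (mod 8), (2/11) = -1, so (2/11)^2 = +1.
Reached (1/11) = 1. Collecting the sign flips along the way, the symbol is +1.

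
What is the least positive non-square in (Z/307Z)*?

2

(2/307) = −1, so 2 is the smallest positive non-residue mod 307.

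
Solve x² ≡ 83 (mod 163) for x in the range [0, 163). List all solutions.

Since 163 ≡ 3 (mod 4), a square root of 83 is 83^((163+1)/4) = 83^41 mod 163.
Repeated squaring: 83^2≡43, 83^4≡56, 83^8≡39, 83^16≡54, 83^32≡145 (mod 163).
83^41 = 83^(32+8+1) ≡ 88 (mod 163).
Check: 88² = 7744 ≡ 83 (mod 163). The two roots are 75 and 88.

75, 88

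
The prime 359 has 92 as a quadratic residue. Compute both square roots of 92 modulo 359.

Since 359 ≡ 3 (mod 4), a square root of 92 is 92^((359+1)/4) = 92^90 mod 359.
Repeated squaring: 92^2≡207, 92^4≡128, 92^8≡229, 92^16≡27, 92^32≡11, 92^64≡121 (mod 359).
92^90 = 92^(64+16+8+2) ≡ 181 (mod 359).
Check: 181² = 32761 ≡ 92 (mod 359). The two roots are 178 and 181.

178, 181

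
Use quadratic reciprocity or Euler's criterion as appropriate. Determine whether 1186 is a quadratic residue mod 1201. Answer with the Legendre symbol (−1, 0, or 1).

Pull out 2: since 1201 ≡ 1 (mod 8), (2/1201) = +1.
Reciprocity: 593 ≡ 1 and 1201 ≡ 1 (mod 4), so (593/1201) = +(1201/593).
Reduce top mod 593: now compute (15/593).
Reciprocity: 15 ≡ 3 and 593 ≡ 1 (mod 4), so (15/593) = +(593/15).
Reduce top mod 15: now compute (8/15).
Pull out 2^3: since 15 ≡ 7 (mod 8), (2/15) = +1, so (2/15)^3 = +1.
Reached (1/15) = 1. Collecting the sign flips along the way, the symbol is +1.

1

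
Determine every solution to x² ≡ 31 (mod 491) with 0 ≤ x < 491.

86, 405

Since 491 ≡ 3 (mod 4), a square root of 31 is 31^((491+1)/4) = 31^123 mod 491.
Repeated squaring: 31^2≡470, 31^4≡441, 31^8≡45, 31^16≡61, 31^32≡284, 31^64≡132 (mod 491).
31^123 = 31^(64+32+16+8+2+1) ≡ 405 (mod 491).
Check: 405² = 164025 ≡ 31 (mod 491). The two roots are 86 and 405.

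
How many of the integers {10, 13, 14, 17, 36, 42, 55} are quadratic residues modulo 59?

(10/59) = -1 → non-residue.
(13/59) = -1 → non-residue.
(14/59) = -1 → non-residue.
(17/59) = +1 → QR.
(36/59) = +1 → QR.
(42/59) = -1 → non-residue.
(55/59) = -1 → non-residue.
Total quadratic residues among the 7: 2.

2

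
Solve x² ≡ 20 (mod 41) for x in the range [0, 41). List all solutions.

41 ≡ 1 (mod 4), so we find a root by search.
Trying successive values, 15² = 225 ≡ 20 (mod 41). The other root is 41 − 15 = 26.

15, 26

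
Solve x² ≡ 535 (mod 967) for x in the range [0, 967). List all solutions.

448, 519

Since 967 ≡ 3 (mod 4), a square root of 535 is 535^((967+1)/4) = 535^242 mod 967.
Repeated squaring: 535^2≡960, 535^4≡49, 535^8≡467, 535^16≡514, 535^32≡205, 535^64≡444, 535^128≡835 (mod 967).
535^242 = 535^(128+64+32+16+2) ≡ 519 (mod 967).
Check: 519² = 269361 ≡ 535 (mod 967). The two roots are 448 and 519.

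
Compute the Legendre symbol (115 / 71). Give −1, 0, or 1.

Euler's criterion: (115/71) ≡ 44^35 (mod 71).
44^2 ≡ 19 (mod 71)
44^4 ≡ 6 (mod 71)
44^8 ≡ 36 (mod 71)
44^16 ≡ 18 (mod 71)
44^32 ≡ 40 (mod 71)
44^35 = 44^(32+2+1) ≡ 70 (mod 71).
Result is 70 ≡ −1, so (115/71) = −1.

-1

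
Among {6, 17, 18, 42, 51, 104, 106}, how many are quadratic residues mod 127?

(6/127) = -1 → non-residue.
(17/127) = +1 → QR.
(18/127) = +1 → QR.
(42/127) = +1 → QR.
(51/127) = -1 → non-residue.
(104/127) = +1 → QR.
(106/127) = -1 → non-residue.
Total quadratic residues among the 7: 4.

4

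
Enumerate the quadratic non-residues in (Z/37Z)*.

2, 5, 6, 8, 13, 14, 15, 17, 18, 19, 20, 22, 23, 24, 29, 31, 32, 35

Square k = 1,…,18 (k and 37−k give the same square):
1²=1, 2²=4, 3²=9, 4²=16, 5²=25, 6²=36, 7²≡12, 8²≡27, 9²≡7, 10²≡26, 11²≡10, 12²≡33, 13²≡21, 14²≡11, 15²≡3, 16²≡34, 17²≡30, 18²≡28 (mod 37).
The residues are {1, 3, 4, 7, 9, 10, 11, 12, 16, 21, 25, 26, 27, 28, 30, 33, 34, 36}; the non-residues are the remaining 18 nonzero classes.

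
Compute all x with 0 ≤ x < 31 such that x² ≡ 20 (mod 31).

Since 31 ≡ 3 (mod 4), a square root of 20 is 20^((31+1)/4) = 20^8 mod 31.
Repeated squaring: 20^2≡28, 20^4≡9, 20^8≡19 (mod 31).
20^8 = 20^(8) ≡ 19 (mod 31).
Check: 19² = 361 ≡ 20 (mod 31). The two roots are 12 and 19.

12, 19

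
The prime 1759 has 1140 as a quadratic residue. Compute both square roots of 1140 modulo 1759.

656, 1103

Since 1759 ≡ 3 (mod 4), a square root of 1140 is 1140^((1759+1)/4) = 1140^440 mod 1759.
Repeated squaring: 1140^2≡1458, 1140^4≡892, 1140^8≡596, 1140^16≡1657, 1140^32≡1609, 1140^64≡1392, 1140^128≡1005, 1140^256≡359 (mod 1759).
1140^440 = 1140^(256+128+32+16+8) ≡ 656 (mod 1759).
Check: 656² = 430336 ≡ 1140 (mod 1759). The two roots are 656 and 1103.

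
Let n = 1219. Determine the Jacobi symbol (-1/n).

-1

First reduce: -1 ≡ 1218 (mod 1219).
Pull out 2: since 1219 ≡ 3 (mod 8), (2/1219) = -1.
Reciprocity: 609 ≡ 1 and 1219 ≡ 3 (mod 4), so (609/1219) = +(1219/609).
Reduce top mod 609: now compute (1/609).
Reached (1/609) = 1. Collecting the sign flips along the way, the symbol is -1.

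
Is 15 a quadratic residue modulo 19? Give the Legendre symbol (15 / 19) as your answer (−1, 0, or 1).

-1

Euler's criterion: (15/19) ≡ 15^9 (mod 19).
15^2 ≡ 16 (mod 19)
15^4 ≡ 9 (mod 19)
15^8 ≡ 5 (mod 19)
15^9 = 15^(8+1) ≡ 18 (mod 19).
Result is 18 ≡ −1, so (15/19) = −1.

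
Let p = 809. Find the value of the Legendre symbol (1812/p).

1

First reduce: 1812 ≡ 194 (mod 809).
Pull out 2: since 809 ≡ 1 (mod 8), (2/809) = +1.
Reciprocity: 97 ≡ 1 and 809 ≡ 1 (mod 4), so (97/809) = +(809/97).
Reduce top mod 97: now compute (33/97).
Reciprocity: 33 ≡ 1 and 97 ≡ 1 (mod 4), so (33/97) = +(97/33).
Reduce top mod 33: now compute (31/33).
Reciprocity: 31 ≡ 3 and 33 ≡ 1 (mod 4), so (31/33) = +(33/31).
Reduce top mod 31: now compute (2/31).
Pull out 2: since 31 ≡ 7 (mod 8), (2/31) = +1.
Reached (1/31) = 1. Collecting the sign flips along the way, the symbol is +1.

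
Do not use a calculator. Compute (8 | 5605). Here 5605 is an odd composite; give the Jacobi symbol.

-1

Pull out 2^3: since 5605 ≡ 5 (mod 8), (2/5605) = -1, so (2/5605)^3 = -1.
Reached (1/5605) = 1. Collecting the sign flips along the way, the symbol is -1.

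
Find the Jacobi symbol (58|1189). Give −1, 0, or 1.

0

Pull out 2: since 1189 ≡ 5 (mod 8), (2/1189) = -1.
Reciprocity: 29 ≡ 1 and 1189 ≡ 1 (mod 4), so (29/1189) = +(1189/29).
Reduce top mod 29: now compute (0/29).
Top reduces to 0: gcd > 1, so the symbol is 0.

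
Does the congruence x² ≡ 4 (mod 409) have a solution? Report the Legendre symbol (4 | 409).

Euler's criterion: (4/409) ≡ 4^204 (mod 409).
4^2 ≡ 16 (mod 409)
4^4 ≡ 256 (mod 409)
4^8 ≡ 96 (mod 409)
4^16 ≡ 218 (mod 409)
4^32 ≡ 80 (mod 409)
4^64 ≡ 265 (mod 409)
4^128 ≡ 286 (mod 409)
4^204 = 4^(128+64+8+4) ≡ 1 (mod 409).
Result is 1, so (4/409) = 1.

1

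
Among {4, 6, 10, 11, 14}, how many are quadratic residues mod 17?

1

(4/17) = +1 → QR.
(6/17) = -1 → non-residue.
(10/17) = -1 → non-residue.
(11/17) = -1 → non-residue.
(14/17) = -1 → non-residue.
Total quadratic residues among the 5: 1.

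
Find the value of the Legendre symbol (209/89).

-1

Euler's criterion: (209/89) ≡ 31^44 (mod 89).
31^2 ≡ 71 (mod 89)
31^4 ≡ 57 (mod 89)
31^8 ≡ 45 (mod 89)
31^16 ≡ 67 (mod 89)
31^32 ≡ 39 (mod 89)
31^44 = 31^(32+8+4) ≡ 88 (mod 89).
Result is 88 ≡ −1, so (209/89) = −1.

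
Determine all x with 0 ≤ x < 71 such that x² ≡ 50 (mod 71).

11, 60

Since 71 ≡ 3 (mod 4), a square root of 50 is 50^((71+1)/4) = 50^18 mod 71.
Repeated squaring: 50^2≡15, 50^4≡12, 50^8≡2, 50^16≡4 (mod 71).
50^18 = 50^(16+2) ≡ 60 (mod 71).
Check: 60² = 3600 ≡ 50 (mod 71). The two roots are 11 and 60.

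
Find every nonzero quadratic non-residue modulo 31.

3, 6, 11, 12, 13, 15, 17, 21, 22, 23, 24, 26, 27, 29, 30

Square k = 1,…,15 (k and 31−k give the same square):
1²=1, 2²=4, 3²=9, 4²=16, 5²=25, 6²≡5, 7²≡18, 8²≡2, 9²≡19, 10²≡7, 11²≡28, 12²≡20, 13²≡14, 14²≡10, 15²≡8 (mod 31).
The residues are {1, 2, 4, 5, 7, 8, 9, 10, 14, 16, 18, 19, 20, 25, 28}; the non-residues are the remaining 15 nonzero classes.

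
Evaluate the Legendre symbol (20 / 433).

-1

Pull out 2^2: since 433 ≡ 1 (mod 8), (2/433) = +1, so (2/433)^2 = +1.
Reciprocity: 5 ≡ 1 and 433 ≡ 1 (mod 4), so (5/433) = +(433/5).
Reduce top mod 5: now compute (3/5).
Reciprocity: 3 ≡ 3 and 5 ≡ 1 (mod 4), so (3/5) = +(5/3).
Reduce top mod 3: now compute (2/3).
Pull out 2: since 3 ≡ 3 (mod 8), (2/3) = -1.
Reached (1/3) = 1. Collecting the sign flips along the way, the symbol is -1.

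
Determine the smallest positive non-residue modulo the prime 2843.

(2/2843) = −1, so 2 is the smallest positive non-residue mod 2843.

2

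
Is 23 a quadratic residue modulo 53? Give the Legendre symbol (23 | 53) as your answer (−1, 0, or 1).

Euler's criterion: (23/53) ≡ 23^26 (mod 53).
23^2 ≡ 52 (mod 53)
23^4 ≡ 1 (mod 53)
23^8 ≡ 1 (mod 53)
23^16 ≡ 1 (mod 53)
23^26 = 23^(16+8+2) ≡ 52 (mod 53).
Result is 52 ≡ −1, so (23/53) = −1.

-1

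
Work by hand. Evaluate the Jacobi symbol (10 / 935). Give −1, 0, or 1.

Pull out 2: since 935 ≡ 7 (mod 8), (2/935) = +1.
Reciprocity: 5 ≡ 1 and 935 ≡ 3 (mod 4), so (5/935) = +(935/5).
Reduce top mod 5: now compute (0/5).
Top reduces to 0: gcd > 1, so the symbol is 0.

0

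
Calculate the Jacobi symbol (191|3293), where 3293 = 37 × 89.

Reciprocity: 191 ≡ 3 and 3293 ≡ 1 (mod 4), so (191/3293) = +(3293/191).
Reduce top mod 191: now compute (46/191).
Pull out 2: since 191 ≡ 7 (mod 8), (2/191) = +1.
Reciprocity: 23 ≡ 3 and 191 ≡ 3 (mod 4), so (23/191) = −(191/23).
Reduce top mod 23: now compute (7/23).
Reciprocity: 7 ≡ 3 and 23 ≡ 3 (mod 4), so (7/23) = −(23/7).
Reduce top mod 7: now compute (2/7).
Pull out 2: since 7 ≡ 7 (mod 8), (2/7) = +1.
Reached (1/7) = 1. Collecting the sign flips along the way, the symbol is +1.

1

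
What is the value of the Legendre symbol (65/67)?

Euler's criterion: (65/67) ≡ 65^33 (mod 67).
65^2 ≡ 4 (mod 67)
65^4 ≡ 16 (mod 67)
65^8 ≡ 55 (mod 67)
65^16 ≡ 10 (mod 67)
65^32 ≡ 33 (mod 67)
65^33 = 65^(32+1) ≡ 1 (mod 67).
Result is 1, so (65/67) = 1.

1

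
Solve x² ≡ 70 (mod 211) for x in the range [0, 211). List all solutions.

Since 211 ≡ 3 (mod 4), a square root of 70 is 70^((211+1)/4) = 70^53 mod 211.
Repeated squaring: 70^2≡47, 70^4≡99, 70^8≡95, 70^16≡163, 70^32≡194 (mod 211).
70^53 = 70^(32+16+4+1) ≡ 80 (mod 211).
Check: 80² = 6400 ≡ 70 (mod 211). The two roots are 80 and 131.

80, 131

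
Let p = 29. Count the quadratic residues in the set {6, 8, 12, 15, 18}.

(6/29) = +1 → QR.
(8/29) = -1 → non-residue.
(12/29) = -1 → non-residue.
(15/29) = -1 → non-residue.
(18/29) = -1 → non-residue.
Total quadratic residues among the 5: 1.

1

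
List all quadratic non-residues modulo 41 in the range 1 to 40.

3, 6, 7, 11, 12, 13, 14, 15, 17, 19, 22, 24, 26, 27, 28, 29, 30, 34, 35, 38

Square k = 1,…,20 (k and 41−k give the same square):
1²=1, 2²=4, 3²=9, 4²=16, 5²=25, 6²=36, 7²≡8, 8²≡23, 9²≡40, 10²≡18, 11²≡39, 12²≡21, 13²≡5, 14²≡32, 15²≡20, 16²≡10, 17²≡2, 18²≡37, 19²≡33, 20²≡31 (mod 41).
The residues are {1, 2, 4, 5, 8, 9, 10, 16, 18, 20, 21, 23, 25, 31, 32, 33, 36, 37, 39, 40}; the non-residues are the remaining 20 nonzero classes.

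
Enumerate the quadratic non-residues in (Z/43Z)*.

2, 3, 5, 7, 8, 12, 18, 19, 20, 22, 26, 27, 28, 29, 30, 32, 33, 34, 37, 39, 42

Square k = 1,…,21 (k and 43−k give the same square):
1²=1, 2²=4, 3²=9, 4²=16, 5²=25, 6²=36, 7²≡6, 8²≡21, 9²≡38, 10²≡14, 11²≡35, 12²≡15, 13²≡40, 14²≡24, 15²≡10, 16²≡41, 17²≡31, 18²≡23, 19²≡17, 20²≡13, 21²≡11 (mod 43).
The residues are {1, 4, 6, 9, 10, 11, 13, 14, 15, 16, 17, 21, 23, 24, 25, 31, 35, 36, 38, 40, 41}; the non-residues are the remaining 21 nonzero classes.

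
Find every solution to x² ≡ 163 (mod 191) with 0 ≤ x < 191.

78, 113

Since 191 ≡ 3 (mod 4), a square root of 163 is 163^((191+1)/4) = 163^48 mod 191.
Repeated squaring: 163^2≡20, 163^4≡18, 163^8≡133, 163^16≡117, 163^32≡128 (mod 191).
163^48 = 163^(32+16) ≡ 78 (mod 191).
Check: 78² = 6084 ≡ 163 (mod 191). The two roots are 78 and 113.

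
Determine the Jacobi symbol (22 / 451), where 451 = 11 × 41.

0

Pull out 2: since 451 ≡ 3 (mod 8), (2/451) = -1.
Reciprocity: 11 ≡ 3 and 451 ≡ 3 (mod 4), so (11/451) = −(451/11).
Reduce top mod 11: now compute (0/11).
Top reduces to 0: gcd > 1, so the symbol is 0.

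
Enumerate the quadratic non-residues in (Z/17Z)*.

Square k = 1,…,8 (k and 17−k give the same square):
1²=1, 2²=4, 3²=9, 4²=16, 5²≡8, 6²≡2, 7²≡15, 8²≡13 (mod 17).
The residues are {1, 2, 4, 8, 9, 13, 15, 16}; the non-residues are the remaining 8 nonzero classes.

3,5,6,7,10,11,12,14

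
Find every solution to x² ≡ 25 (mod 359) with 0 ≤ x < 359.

Since 359 ≡ 3 (mod 4), a square root of 25 is 25^((359+1)/4) = 25^90 mod 359.
Repeated squaring: 25^2≡266, 25^4≡33, 25^8≡12, 25^16≡144, 25^32≡273, 25^64≡216 (mod 359).
25^90 = 25^(64+16+8+2) ≡ 5 (mod 359).
Check: 5² = 25 ≡ 25 (mod 359). The two roots are 5 and 354.

5, 354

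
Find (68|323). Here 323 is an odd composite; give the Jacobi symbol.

0

Pull out 2^2: since 323 ≡ 3 (mod 8), (2/323) = -1, so (2/323)^2 = +1.
Reciprocity: 17 ≡ 1 and 323 ≡ 3 (mod 4), so (17/323) = +(323/17).
Reduce top mod 17: now compute (0/17).
Top reduces to 0: gcd > 1, so the symbol is 0.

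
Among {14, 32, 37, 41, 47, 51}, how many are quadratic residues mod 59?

2

(14/59) = -1 → non-residue.
(32/59) = -1 → non-residue.
(37/59) = -1 → non-residue.
(41/59) = +1 → QR.
(47/59) = -1 → non-residue.
(51/59) = +1 → QR.
Total quadratic residues among the 6: 2.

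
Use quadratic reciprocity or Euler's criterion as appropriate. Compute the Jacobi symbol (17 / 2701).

Reciprocity: 17 ≡ 1 and 2701 ≡ 1 (mod 4), so (17/2701) = +(2701/17).
Reduce top mod 17: now compute (15/17).
Reciprocity: 15 ≡ 3 and 17 ≡ 1 (mod 4), so (15/17) = +(17/15).
Reduce top mod 15: now compute (2/15).
Pull out 2: since 15 ≡ 7 (mod 8), (2/15) = +1.
Reached (1/15) = 1. Collecting the sign flips along the way, the symbol is +1.

1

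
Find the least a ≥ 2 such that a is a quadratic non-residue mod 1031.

(2/1031) = +1, so 2 is a residue.
(3/1031) = +1, so 3 is a residue.
(4/1031) = +1, so 4 is a residue.
(5/1031) = +1, so 5 is a residue.
(6/1031) = +1, so 6 is a residue.
(7/1031) = −1, so 7 is the smallest positive non-residue mod 1031.

7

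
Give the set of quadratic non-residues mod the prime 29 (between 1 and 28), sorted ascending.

Square k = 1,…,14 (k and 29−k give the same square):
1²=1, 2²=4, 3²=9, 4²=16, 5²=25, 6²≡7, 7²≡20, 8²≡6, 9²≡23, 10²≡13, 11²≡5, 12²≡28, 13²≡24, 14²≡22 (mod 29).
The residues are {1, 4, 5, 6, 7, 9, 13, 16, 20, 22, 23, 24, 25, 28}; the non-residues are the remaining 14 nonzero classes.

2,3,8,10,11,12,14,15,17,18,19,21,26,27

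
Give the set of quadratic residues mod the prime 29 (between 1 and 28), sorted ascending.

Square k = 1,…,14 (k and 29−k give the same square):
1²=1, 2²=4, 3²=9, 4²=16, 5²=25, 6²≡7, 7²≡20, 8²≡6, 9²≡23, 10²≡13, 11²≡5, 12²≡28, 13²≡24, 14²≡22 (mod 29).
So the quadratic residues mod 29 are {1, 4, 5, 6, 7, 9, 13, 16, 20, 22, 23, 24, 25, 28}.

1 4 5 6 7 9 13 16 20 22 23 24 25 28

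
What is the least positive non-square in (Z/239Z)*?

(2/239) = +1, so 2 is a residue.
(3/239) = +1, so 3 is a residue.
(4/239) = +1, so 4 is a residue.
(5/239) = +1, so 5 is a residue.
(6/239) = +1, so 6 is a residue.
(7/239) = −1, so 7 is the smallest positive non-residue mod 239.

7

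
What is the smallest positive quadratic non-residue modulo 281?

3

(2/281) = +1, so 2 is a residue.
(3/281) = −1, so 3 is the smallest positive non-residue mod 281.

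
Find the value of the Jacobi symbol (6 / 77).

Pull out 2: since 77 ≡ 5 (mod 8), (2/77) = -1.
Reciprocity: 3 ≡ 3 and 77 ≡ 1 (mod 4), so (3/77) = +(77/3).
Reduce top mod 3: now compute (2/3).
Pull out 2: since 3 ≡ 3 (mod 8), (2/3) = -1.
Reached (1/3) = 1. Collecting the sign flips along the way, the symbol is +1.

1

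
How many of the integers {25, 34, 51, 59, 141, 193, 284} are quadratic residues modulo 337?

3

(25/337) = +1 → QR.
(34/337) = -1 → non-residue.
(51/337) = -1 → non-residue.
(59/337) = -1 → non-residue.
(141/337) = +1 → QR.
(193/337) = +1 → QR.
(284/337) = -1 → non-residue.
Total quadratic residues among the 7: 3.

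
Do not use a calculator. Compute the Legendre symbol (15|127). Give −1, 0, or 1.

Euler's criterion: (15/127) ≡ 15^63 (mod 127).
15^2 ≡ 98 (mod 127)
15^4 ≡ 79 (mod 127)
15^8 ≡ 18 (mod 127)
15^16 ≡ 70 (mod 127)
15^32 ≡ 74 (mod 127)
15^63 = 15^(32+16+8+4+2+1) ≡ 1 (mod 127).
Result is 1, so (15/127) = 1.

1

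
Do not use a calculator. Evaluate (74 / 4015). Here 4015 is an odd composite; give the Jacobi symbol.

Pull out 2: since 4015 ≡ 7 (mod 8), (2/4015) = +1.
Reciprocity: 37 ≡ 1 and 4015 ≡ 3 (mod 4), so (37/4015) = +(4015/37).
Reduce top mod 37: now compute (19/37).
Reciprocity: 19 ≡ 3 and 37 ≡ 1 (mod 4), so (19/37) = +(37/19).
Reduce top mod 19: now compute (18/19).
Pull out 2: since 19 ≡ 3 (mod 8), (2/19) = -1.
Reciprocity: 9 ≡ 1 and 19 ≡ 3 (mod 4), so (9/19) = +(19/9).
Reduce top mod 9: now compute (1/9).
Reached (1/9) = 1. Collecting the sign flips along the way, the symbol is -1.

-1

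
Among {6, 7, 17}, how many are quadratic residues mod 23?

(6/23) = +1 → QR.
(7/23) = -1 → non-residue.
(17/23) = -1 → non-residue.
Total quadratic residues among the 3: 1.

1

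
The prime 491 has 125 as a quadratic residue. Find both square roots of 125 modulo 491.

Since 491 ≡ 3 (mod 4), a square root of 125 is 125^((491+1)/4) = 125^123 mod 491.
Repeated squaring: 125^2≡404, 125^4≡204, 125^8≡372, 125^16≡413, 125^32≡192, 125^64≡39 (mod 491).
125^123 = 125^(64+32+16+8+2+1) ≡ 244 (mod 491).
Check: 244² = 59536 ≡ 125 (mod 491). The two roots are 244 and 247.

244, 247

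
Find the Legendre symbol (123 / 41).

0

First reduce: 123 ≡ 0 (mod 41).
Top reduces to 0: gcd > 1, so the symbol is 0.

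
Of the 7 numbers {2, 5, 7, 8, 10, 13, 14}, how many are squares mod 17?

3

(2/17) = +1 → QR.
(5/17) = -1 → non-residue.
(7/17) = -1 → non-residue.
(8/17) = +1 → QR.
(10/17) = -1 → non-residue.
(13/17) = +1 → QR.
(14/17) = -1 → non-residue.
Total quadratic residues among the 7: 3.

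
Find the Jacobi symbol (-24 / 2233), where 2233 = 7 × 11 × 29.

First reduce: -24 ≡ 2209 (mod 2233).
Reciprocity: 2209 ≡ 1 and 2233 ≡ 1 (mod 4), so (2209/2233) = +(2233/2209).
Reduce top mod 2209: now compute (24/2209).
Pull out 2^3: since 2209 ≡ 1 (mod 8), (2/2209) = +1, so (2/2209)^3 = +1.
Reciprocity: 3 ≡ 3 and 2209 ≡ 1 (mod 4), so (3/2209) = +(2209/3).
Reduce top mod 3: now compute (1/3).
Reached (1/3) = 1. Collecting the sign flips along the way, the symbol is +1.

1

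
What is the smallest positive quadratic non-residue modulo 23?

5

(2/23) = +1, so 2 is a residue.
(3/23) = +1, so 3 is a residue.
(4/23) = +1, so 4 is a residue.
(5/23) = −1, so 5 is the smallest positive non-residue mod 23.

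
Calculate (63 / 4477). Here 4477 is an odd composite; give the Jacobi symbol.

Reciprocity: 63 ≡ 3 and 4477 ≡ 1 (mod 4), so (63/4477) = +(4477/63).
Reduce top mod 63: now compute (4/63).
Pull out 2^2: since 63 ≡ 7 (mod 8), (2/63) = +1, so (2/63)^2 = +1.
Reached (1/63) = 1. Collecting the sign flips along the way, the symbol is +1.

1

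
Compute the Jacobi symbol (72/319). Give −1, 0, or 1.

Pull out 2^3: since 319 ≡ 7 (mod 8), (2/319) = +1, so (2/319)^3 = +1.
Reciprocity: 9 ≡ 1 and 319 ≡ 3 (mod 4), so (9/319) = +(319/9).
Reduce top mod 9: now compute (4/9).
Pull out 2^2: since 9 ≡ 1 (mod 8), (2/9) = +1, so (2/9)^2 = +1.
Reached (1/9) = 1. Collecting the sign flips along the way, the symbol is +1.

1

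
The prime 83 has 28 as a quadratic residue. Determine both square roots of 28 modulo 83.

32, 51

Since 83 ≡ 3 (mod 4), a square root of 28 is 28^((83+1)/4) = 28^21 mod 83.
Repeated squaring: 28^2≡37, 28^4≡41, 28^8≡21, 28^16≡26 (mod 83).
28^21 = 28^(16+4+1) ≡ 51 (mod 83).
Check: 51² = 2601 ≡ 28 (mod 83). The two roots are 32 and 51.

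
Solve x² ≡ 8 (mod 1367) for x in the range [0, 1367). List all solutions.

74, 1293

Since 1367 ≡ 3 (mod 4), a square root of 8 is 8^((1367+1)/4) = 8^342 mod 1367.
Repeated squaring: 8^2≡64, 8^4≡1362, 8^8≡25, 8^16≡625, 8^32≡1030, 8^64≡108, 8^128≡728, 8^256≡955 (mod 1367).
8^342 = 8^(256+64+16+4+2) ≡ 1293 (mod 1367).
Check: 1293² = 1671849 ≡ 8 (mod 1367). The two roots are 74 and 1293.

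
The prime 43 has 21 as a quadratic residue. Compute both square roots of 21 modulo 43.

Since 43 ≡ 3 (mod 4), a square root of 21 is 21^((43+1)/4) = 21^11 mod 43.
Repeated squaring: 21^2≡11, 21^4≡35, 21^8≡21 (mod 43).
21^11 = 21^(8+2+1) ≡ 35 (mod 43).
Check: 35² = 1225 ≡ 21 (mod 43). The two roots are 8 and 35.

8, 35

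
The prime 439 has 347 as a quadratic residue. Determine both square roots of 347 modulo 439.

Since 439 ≡ 3 (mod 4), a square root of 347 is 347^((439+1)/4) = 347^110 mod 439.
Repeated squaring: 347^2≡123, 347^4≡203, 347^8≡382, 347^16≡176, 347^32≡246, 347^64≡373 (mod 439).
347^110 = 347^(64+32+8+4+2) ≡ 35 (mod 439).
Check: 35² = 1225 ≡ 347 (mod 439). The two roots are 35 and 404.

35, 404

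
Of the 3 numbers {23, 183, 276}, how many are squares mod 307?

(23/307) = -1 → non-residue.
(183/307) = +1 → QR.
(276/307) = +1 → QR.
Total quadratic residues among the 3: 2.

2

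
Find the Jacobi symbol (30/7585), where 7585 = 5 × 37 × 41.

Pull out 2: since 7585 ≡ 1 (mod 8), (2/7585) = +1.
Reciprocity: 15 ≡ 3 and 7585 ≡ 1 (mod 4), so (15/7585) = +(7585/15).
Reduce top mod 15: now compute (10/15).
Pull out 2: since 15 ≡ 7 (mod 8), (2/15) = +1.
Reciprocity: 5 ≡ 1 and 15 ≡ 3 (mod 4), so (5/15) = +(15/5).
Reduce top mod 5: now compute (0/5).
Top reduces to 0: gcd > 1, so the symbol is 0.

0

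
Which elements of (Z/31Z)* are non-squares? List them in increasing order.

3, 6, 11, 12, 13, 15, 17, 21, 22, 23, 24, 26, 27, 29, 30

Square k = 1,…,15 (k and 31−k give the same square):
1²=1, 2²=4, 3²=9, 4²=16, 5²=25, 6²≡5, 7²≡18, 8²≡2, 9²≡19, 10²≡7, 11²≡28, 12²≡20, 13²≡14, 14²≡10, 15²≡8 (mod 31).
The residues are {1, 2, 4, 5, 7, 8, 9, 10, 14, 16, 18, 19, 20, 25, 28}; the non-residues are the remaining 15 nonzero classes.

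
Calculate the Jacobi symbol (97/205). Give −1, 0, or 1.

Reciprocity: 97 ≡ 1 and 205 ≡ 1 (mod 4), so (97/205) = +(205/97).
Reduce top mod 97: now compute (11/97).
Reciprocity: 11 ≡ 3 and 97 ≡ 1 (mod 4), so (11/97) = +(97/11).
Reduce top mod 11: now compute (9/11).
Reciprocity: 9 ≡ 1 and 11 ≡ 3 (mod 4), so (9/11) = +(11/9).
Reduce top mod 9: now compute (2/9).
Pull out 2: since 9 ≡ 1 (mod 8), (2/9) = +1.
Reached (1/9) = 1. Collecting the sign flips along the way, the symbol is +1.

1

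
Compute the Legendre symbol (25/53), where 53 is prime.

Reciprocity: 25 ≡ 1 and 53 ≡ 1 (mod 4), so (25/53) = +(53/25).
Reduce top mod 25: now compute (3/25).
Reciprocity: 3 ≡ 3 and 25 ≡ 1 (mod 4), so (3/25) = +(25/3).
Reduce top mod 3: now compute (1/3).
Reached (1/3) = 1. Collecting the sign flips along the way, the symbol is +1.

1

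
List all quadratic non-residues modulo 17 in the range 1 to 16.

Square k = 1,…,8 (k and 17−k give the same square):
1²=1, 2²=4, 3²=9, 4²=16, 5²≡8, 6²≡2, 7²≡15, 8²≡13 (mod 17).
The residues are {1, 2, 4, 8, 9, 13, 15, 16}; the non-residues are the remaining 8 nonzero classes.

3 5 6 7 10 11 12 14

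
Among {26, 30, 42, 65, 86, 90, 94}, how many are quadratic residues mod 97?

(26/97) = -1 → non-residue.
(30/97) = -1 → non-residue.
(42/97) = -1 → non-residue.
(65/97) = +1 → QR.
(86/97) = +1 → QR.
(90/97) = -1 → non-residue.
(94/97) = +1 → QR.
Total quadratic residues among the 7: 3.

3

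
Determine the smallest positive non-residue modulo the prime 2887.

3

(2/2887) = +1, so 2 is a residue.
(3/2887) = −1, so 3 is the smallest positive non-residue mod 2887.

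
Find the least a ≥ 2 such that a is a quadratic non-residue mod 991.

3

(2/991) = +1, so 2 is a residue.
(3/991) = −1, so 3 is the smallest positive non-residue mod 991.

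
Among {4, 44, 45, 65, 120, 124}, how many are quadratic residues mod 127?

(4/127) = +1 → QR.
(44/127) = +1 → QR.
(45/127) = -1 → non-residue.
(65/127) = -1 → non-residue.
(120/127) = +1 → QR.
(124/127) = +1 → QR.
Total quadratic residues among the 6: 4.

4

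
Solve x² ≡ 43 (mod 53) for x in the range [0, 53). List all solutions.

19, 34

53 ≡ 1 (mod 4), so we find a root by search.
Trying successive values, 19² = 361 ≡ 43 (mod 53). The other root is 53 − 19 = 34.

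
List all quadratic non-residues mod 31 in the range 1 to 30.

Square k = 1,…,15 (k and 31−k give the same square):
1²=1, 2²=4, 3²=9, 4²=16, 5²=25, 6²≡5, 7²≡18, 8²≡2, 9²≡19, 10²≡7, 11²≡28, 12²≡20, 13²≡14, 14²≡10, 15²≡8 (mod 31).
The residues are {1, 2, 4, 5, 7, 8, 9, 10, 14, 16, 18, 19, 20, 25, 28}; the non-residues are the remaining 15 nonzero classes.

3 6 11 12 13 15 17 21 22 23 24 26 27 29 30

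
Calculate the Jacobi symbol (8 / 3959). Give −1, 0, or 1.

1

Pull out 2^3: since 3959 ≡ 7 (mod 8), (2/3959) = +1, so (2/3959)^3 = +1.
Reached (1/3959) = 1. Collecting the sign flips along the way, the symbol is +1.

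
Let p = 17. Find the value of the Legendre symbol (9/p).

1

Reciprocity: 9 ≡ 1 and 17 ≡ 1 (mod 4), so (9/17) = +(17/9).
Reduce top mod 9: now compute (8/9).
Pull out 2^3: since 9 ≡ 1 (mod 8), (2/9) = +1, so (2/9)^3 = +1.
Reached (1/9) = 1. Collecting the sign flips along the way, the symbol is +1.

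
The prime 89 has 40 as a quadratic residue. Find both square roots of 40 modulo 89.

29, 60

89 ≡ 1 (mod 4), so we find a root by search.
Trying successive values, 29² = 841 ≡ 40 (mod 89). The other root is 89 − 29 = 60.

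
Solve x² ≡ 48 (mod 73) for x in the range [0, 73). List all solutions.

73 ≡ 1 (mod 4), so we find a root by search.
Trying successive values, 11² = 121 ≡ 48 (mod 73). The other root is 73 − 11 = 62.

11, 62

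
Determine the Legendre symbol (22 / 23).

Euler's criterion: (22/23) ≡ 22^11 (mod 23).
22^2 ≡ 1 (mod 23)
22^4 ≡ 1 (mod 23)
22^8 ≡ 1 (mod 23)
22^11 = 22^(8+2+1) ≡ 22 (mod 23).
Result is 22 ≡ −1, so (22/23) = −1.

-1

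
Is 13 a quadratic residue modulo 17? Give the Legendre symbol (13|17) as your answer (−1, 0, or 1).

Reciprocity: 13 ≡ 1 and 17 ≡ 1 (mod 4), so (13/17) = +(17/13).
Reduce top mod 13: now compute (4/13).
Pull out 2^2: since 13 ≡ 5 (mod 8), (2/13) = -1, so (2/13)^2 = +1.
Reached (1/13) = 1. Collecting the sign flips along the way, the symbol is +1.

1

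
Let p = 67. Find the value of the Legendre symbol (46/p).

-1

Euler's criterion: (46/67) ≡ 46^33 (mod 67).
46^2 ≡ 39 (mod 67)
46^4 ≡ 47 (mod 67)
46^8 ≡ 65 (mod 67)
46^16 ≡ 4 (mod 67)
46^32 ≡ 16 (mod 67)
46^33 = 46^(32+1) ≡ 66 (mod 67).
Result is 66 ≡ −1, so (46/67) = −1.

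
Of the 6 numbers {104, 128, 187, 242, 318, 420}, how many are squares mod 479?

3

(104/479) = -1 → non-residue.
(128/479) = +1 → QR.
(187/479) = -1 → non-residue.
(242/479) = +1 → QR.
(318/479) = -1 → non-residue.
(420/479) = +1 → QR.
Total quadratic residues among the 6: 3.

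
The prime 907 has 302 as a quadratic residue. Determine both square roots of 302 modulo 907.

Since 907 ≡ 3 (mod 4), a square root of 302 is 302^((907+1)/4) = 302^227 mod 907.
Repeated squaring: 302^2≡504, 302^4≡56, 302^8≡415, 302^16≡802, 302^32≡141, 302^64≡834, 302^128≡794 (mod 907).
302^227 = 302^(128+64+32+2+1) ≡ 861 (mod 907).
Check: 861² = 741321 ≡ 302 (mod 907). The two roots are 46 and 861.

46, 861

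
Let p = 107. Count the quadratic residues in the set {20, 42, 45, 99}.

2

(20/107) = -1 → non-residue.
(42/107) = +1 → QR.
(45/107) = -1 → non-residue.
(99/107) = +1 → QR.
Total quadratic residues among the 4: 2.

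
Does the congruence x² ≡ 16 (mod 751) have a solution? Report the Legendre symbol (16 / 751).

Euler's criterion: (16/751) ≡ 16^375 (mod 751).
16^2 ≡ 256 (mod 751)
16^4 ≡ 199 (mod 751)
16^8 ≡ 549 (mod 751)
16^16 ≡ 250 (mod 751)
16^32 ≡ 167 (mod 751)
16^64 ≡ 102 (mod 751)
16^128 ≡ 641 (mod 751)
16^256 ≡ 84 (mod 751)
16^375 = 16^(256+64+32+16+4+2+1) ≡ 1 (mod 751).
Result is 1, so (16/751) = 1.

1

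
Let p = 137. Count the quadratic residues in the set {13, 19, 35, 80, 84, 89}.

(13/137) = -1 → non-residue.
(19/137) = +1 → QR.
(35/137) = -1 → non-residue.
(80/137) = -1 → non-residue.
(84/137) = -1 → non-residue.
(89/137) = -1 → non-residue.
Total quadratic residues among the 6: 1.

1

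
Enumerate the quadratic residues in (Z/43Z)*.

1,4,6,9,10,11,13,14,15,16,17,21,23,24,25,31,35,36,38,40,41

Square k = 1,…,21 (k and 43−k give the same square):
1²=1, 2²=4, 3²=9, 4²=16, 5²=25, 6²=36, 7²≡6, 8²≡21, 9²≡38, 10²≡14, 11²≡35, 12²≡15, 13²≡40, 14²≡24, 15²≡10, 16²≡41, 17²≡31, 18²≡23, 19²≡17, 20²≡13, 21²≡11 (mod 43).
So the quadratic residues mod 43 are {1, 4, 6, 9, 10, 11, 13, 14, 15, 16, 17, 21, 23, 24, 25, 31, 35, 36, 38, 40, 41}.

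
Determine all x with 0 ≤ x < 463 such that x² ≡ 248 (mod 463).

Since 463 ≡ 3 (mod 4), a square root of 248 is 248^((463+1)/4) = 248^116 mod 463.
Repeated squaring: 248^2≡388, 248^4≡69, 248^8≡131, 248^16≡30, 248^32≡437, 248^64≡213 (mod 463).
248^116 = 248^(64+32+16+4) ≡ 220 (mod 463).
Check: 220² = 48400 ≡ 248 (mod 463). The two roots are 220 and 243.

220, 243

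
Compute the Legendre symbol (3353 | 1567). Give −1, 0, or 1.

1

First reduce: 3353 ≡ 219 (mod 1567).
Reciprocity: 219 ≡ 3 and 1567 ≡ 3 (mod 4), so (219/1567) = −(1567/219).
Reduce top mod 219: now compute (34/219).
Pull out 2: since 219 ≡ 3 (mod 8), (2/219) = -1.
Reciprocity: 17 ≡ 1 and 219 ≡ 3 (mod 4), so (17/219) = +(219/17).
Reduce top mod 17: now compute (15/17).
Reciprocity: 15 ≡ 3 and 17 ≡ 1 (mod 4), so (15/17) = +(17/15).
Reduce top mod 15: now compute (2/15).
Pull out 2: since 15 ≡ 7 (mod 8), (2/15) = +1.
Reached (1/15) = 1. Collecting the sign flips along the way, the symbol is +1.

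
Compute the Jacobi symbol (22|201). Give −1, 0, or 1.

1

Pull out 2: since 201 ≡ 1 (mod 8), (2/201) = +1.
Reciprocity: 11 ≡ 3 and 201 ≡ 1 (mod 4), so (11/201) = +(201/11).
Reduce top mod 11: now compute (3/11).
Reciprocity: 3 ≡ 3 and 11 ≡ 3 (mod 4), so (3/11) = −(11/3).
Reduce top mod 3: now compute (2/3).
Pull out 2: since 3 ≡ 3 (mod 8), (2/3) = -1.
Reached (1/3) = 1. Collecting the sign flips along the way, the symbol is +1.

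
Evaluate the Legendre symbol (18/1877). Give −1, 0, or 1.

Pull out 2: since 1877 ≡ 5 (mod 8), (2/1877) = -1.
Reciprocity: 9 ≡ 1 and 1877 ≡ 1 (mod 4), so (9/1877) = +(1877/9).
Reduce top mod 9: now compute (5/9).
Reciprocity: 5 ≡ 1 and 9 ≡ 1 (mod 4), so (5/9) = +(9/5).
Reduce top mod 5: now compute (4/5).
Pull out 2^2: since 5 ≡ 5 (mod 8), (2/5) = -1, so (2/5)^2 = +1.
Reached (1/5) = 1. Collecting the sign flips along the way, the symbol is -1.

-1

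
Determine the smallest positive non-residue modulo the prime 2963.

2

(2/2963) = −1, so 2 is the smallest positive non-residue mod 2963.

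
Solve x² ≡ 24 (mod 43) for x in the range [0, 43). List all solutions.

Since 43 ≡ 3 (mod 4), a square root of 24 is 24^((43+1)/4) = 24^11 mod 43.
Repeated squaring: 24^2≡17, 24^4≡31, 24^8≡15 (mod 43).
24^11 = 24^(8+2+1) ≡ 14 (mod 43).
Check: 14² = 196 ≡ 24 (mod 43). The two roots are 14 and 29.

14, 29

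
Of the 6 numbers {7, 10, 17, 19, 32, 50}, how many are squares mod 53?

(7/53) = +1 → QR.
(10/53) = +1 → QR.
(17/53) = +1 → QR.
(19/53) = -1 → non-residue.
(32/53) = -1 → non-residue.
(50/53) = -1 → non-residue.
Total quadratic residues among the 6: 3.

3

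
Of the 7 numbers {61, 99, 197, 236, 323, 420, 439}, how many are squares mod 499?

(61/499) = -1 → non-residue.
(99/499) = -1 → non-residue.
(197/499) = +1 → QR.
(236/499) = -1 → non-residue.
(323/499) = +1 → QR.
(420/499) = +1 → QR.
(439/499) = +1 → QR.
Total quadratic residues among the 7: 4.

4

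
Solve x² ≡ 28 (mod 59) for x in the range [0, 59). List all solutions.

21, 38

Since 59 ≡ 3 (mod 4), a square root of 28 is 28^((59+1)/4) = 28^15 mod 59.
Repeated squaring: 28^2≡17, 28^4≡53, 28^8≡36 (mod 59).
28^15 = 28^(8+4+2+1) ≡ 21 (mod 59).
Check: 21² = 441 ≡ 28 (mod 59). The two roots are 21 and 38.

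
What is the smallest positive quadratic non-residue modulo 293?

2

(2/293) = −1, so 2 is the smallest positive non-residue mod 293.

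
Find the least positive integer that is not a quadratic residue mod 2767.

3

(2/2767) = +1, so 2 is a residue.
(3/2767) = −1, so 3 is the smallest positive non-residue mod 2767.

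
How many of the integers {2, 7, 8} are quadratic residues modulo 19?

(2/19) = -1 → non-residue.
(7/19) = +1 → QR.
(8/19) = -1 → non-residue.
Total quadratic residues among the 3: 1.

1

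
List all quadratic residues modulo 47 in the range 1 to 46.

Square k = 1,…,23 (k and 47−k give the same square):
1²=1, 2²=4, 3²=9, 4²=16, 5²=25, 6²=36, 7²≡2, 8²≡17, 9²≡34, 10²≡6, 11²≡27, 12²≡3, 13²≡28, 14²≡8, 15²≡37, 16²≡21, 17²≡7, 18²≡42, 19²≡32, 20²≡24, 21²≡18, 22²≡14, 23²≡12 (mod 47).
So the quadratic residues mod 47 are {1, 2, 3, 4, 6, 7, 8, 9, 12, 14, 16, 17, 18, 21, 24, 25, 27, 28, 32, 34, 36, 37, 42}.

1, 2, 3, 4, 6, 7, 8, 9, 12, 14, 16, 17, 18, 21, 24, 25, 27, 28, 32, 34, 36, 37, 42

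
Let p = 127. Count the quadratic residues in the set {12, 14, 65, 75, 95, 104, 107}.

(12/127) = -1 → non-residue.
(14/127) = -1 → non-residue.
(65/127) = -1 → non-residue.
(75/127) = -1 → non-residue.
(95/127) = -1 → non-residue.
(104/127) = +1 → QR.
(107/127) = +1 → QR.
Total quadratic residues among the 7: 2.

2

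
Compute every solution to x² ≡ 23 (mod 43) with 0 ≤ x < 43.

18, 25

Since 43 ≡ 3 (mod 4), a square root of 23 is 23^((43+1)/4) = 23^11 mod 43.
Repeated squaring: 23^2≡13, 23^4≡40, 23^8≡9 (mod 43).
23^11 = 23^(8+2+1) ≡ 25 (mod 43).
Check: 25² = 625 ≡ 23 (mod 43). The two roots are 18 and 25.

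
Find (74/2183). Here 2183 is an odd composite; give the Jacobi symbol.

0

Pull out 2: since 2183 ≡ 7 (mod 8), (2/2183) = +1.
Reciprocity: 37 ≡ 1 and 2183 ≡ 3 (mod 4), so (37/2183) = +(2183/37).
Reduce top mod 37: now compute (0/37).
Top reduces to 0: gcd > 1, so the symbol is 0.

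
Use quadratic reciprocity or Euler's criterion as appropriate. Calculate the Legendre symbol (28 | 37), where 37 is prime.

Euler's criterion: (28/37) ≡ 28^18 (mod 37).
28^2 ≡ 7 (mod 37)
28^4 ≡ 12 (mod 37)
28^8 ≡ 33 (mod 37)
28^16 ≡ 16 (mod 37)
28^18 = 28^(16+2) ≡ 1 (mod 37).
Result is 1, so (28/37) = 1.

1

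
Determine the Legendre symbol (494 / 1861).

-1

Pull out 2: since 1861 ≡ 5 (mod 8), (2/1861) = -1.
Reciprocity: 247 ≡ 3 and 1861 ≡ 1 (mod 4), so (247/1861) = +(1861/247).
Reduce top mod 247: now compute (132/247).
Pull out 2^2: since 247 ≡ 7 (mod 8), (2/247) = +1, so (2/247)^2 = +1.
Reciprocity: 33 ≡ 1 and 247 ≡ 3 (mod 4), so (33/247) = +(247/33).
Reduce top mod 33: now compute (16/33).
Pull out 2^4: since 33 ≡ 1 (mod 8), (2/33) = +1, so (2/33)^4 = +1.
Reached (1/33) = 1. Collecting the sign flips along the way, the symbol is -1.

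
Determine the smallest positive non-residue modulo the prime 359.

7

(2/359) = +1, so 2 is a residue.
(3/359) = +1, so 3 is a residue.
(4/359) = +1, so 4 is a residue.
(5/359) = +1, so 5 is a residue.
(6/359) = +1, so 6 is a residue.
(7/359) = −1, so 7 is the smallest positive non-residue mod 359.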